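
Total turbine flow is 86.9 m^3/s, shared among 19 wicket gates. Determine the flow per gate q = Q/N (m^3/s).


q = 86.9 / 19 = 4.5737 m^3/s


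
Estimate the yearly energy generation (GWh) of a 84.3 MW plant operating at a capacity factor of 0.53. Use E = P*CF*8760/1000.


E = 84.3 * 0.53 * 8760 / 1000 = 391.3880 GWh


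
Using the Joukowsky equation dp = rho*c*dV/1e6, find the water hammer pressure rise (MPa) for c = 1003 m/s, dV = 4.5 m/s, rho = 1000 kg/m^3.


dp = 1000 * 1003 * 4.5 / 1e6 = 4.5135 MPa


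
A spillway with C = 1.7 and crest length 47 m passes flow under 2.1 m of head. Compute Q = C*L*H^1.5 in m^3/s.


Q = 1.7 * 47 * 2.1^1.5 = 243.1508 m^3/s


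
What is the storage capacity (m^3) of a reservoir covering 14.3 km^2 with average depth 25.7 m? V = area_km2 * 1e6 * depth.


V = 14.3 * 1e6 * 25.7 = 3.6751e+08 m^3


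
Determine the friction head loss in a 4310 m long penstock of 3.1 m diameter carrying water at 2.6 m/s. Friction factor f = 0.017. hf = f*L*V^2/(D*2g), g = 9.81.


hf = 0.017 * 4310 * 2.6^2 / (3.1 * 2 * 9.81) = 8.1435 m


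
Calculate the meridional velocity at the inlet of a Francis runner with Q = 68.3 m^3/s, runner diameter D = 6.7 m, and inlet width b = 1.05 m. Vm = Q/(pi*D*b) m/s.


Vm = 68.3 / (pi * 6.7 * 1.05) = 3.0903 m/s


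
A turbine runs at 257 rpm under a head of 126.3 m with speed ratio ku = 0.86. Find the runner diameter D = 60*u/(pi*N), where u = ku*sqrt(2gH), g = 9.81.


u = 0.86 * sqrt(2*9.81*126.3) = 42.8104 m/s
D = 60 * 42.8104 / (pi * 257) = 3.1814 m


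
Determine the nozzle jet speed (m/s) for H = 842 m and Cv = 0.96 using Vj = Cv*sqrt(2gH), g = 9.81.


Vj = 0.96 * sqrt(2*9.81*842) = 123.3891 m/s


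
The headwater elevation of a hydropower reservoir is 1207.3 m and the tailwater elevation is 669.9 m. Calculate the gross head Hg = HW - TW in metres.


Hg = 1207.3 - 669.9 = 537.4000 m


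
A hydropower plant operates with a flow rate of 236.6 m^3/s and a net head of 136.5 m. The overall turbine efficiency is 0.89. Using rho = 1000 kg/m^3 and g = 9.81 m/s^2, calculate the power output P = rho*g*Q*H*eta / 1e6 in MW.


P = 1000 * 9.81 * 236.6 * 136.5 * 0.89 / 1e6 = 281.9723 MW


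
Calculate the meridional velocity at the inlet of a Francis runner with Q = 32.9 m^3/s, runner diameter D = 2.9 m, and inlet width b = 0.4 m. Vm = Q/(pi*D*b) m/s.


Vm = 32.9 / (pi * 2.9 * 0.4) = 9.0279 m/s


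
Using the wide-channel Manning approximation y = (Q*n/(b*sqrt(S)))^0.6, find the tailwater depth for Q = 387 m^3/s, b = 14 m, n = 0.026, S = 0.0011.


y = (387 * 0.026 / (14 * 0.0011^0.5))^0.6 = 6.3316 m


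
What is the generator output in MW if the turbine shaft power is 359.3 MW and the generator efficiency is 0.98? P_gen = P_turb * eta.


P_gen = 359.3 * 0.98 = 352.1140 MW


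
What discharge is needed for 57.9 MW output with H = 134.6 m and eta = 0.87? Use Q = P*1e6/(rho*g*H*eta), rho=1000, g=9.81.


Q = 57.9 * 1e6 / (1000 * 9.81 * 134.6 * 0.87) = 50.4017 m^3/s


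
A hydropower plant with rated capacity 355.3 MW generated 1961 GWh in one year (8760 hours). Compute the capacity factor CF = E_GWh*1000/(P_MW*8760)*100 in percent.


CF = 1961 * 1000 / (355.3 * 8760) * 100 = 63.0055 %


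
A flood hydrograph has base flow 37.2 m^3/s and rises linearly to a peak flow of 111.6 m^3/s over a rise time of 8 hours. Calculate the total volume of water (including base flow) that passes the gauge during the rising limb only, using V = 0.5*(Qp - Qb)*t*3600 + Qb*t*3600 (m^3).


V = 0.5*(111.6 - 37.2)*8*3600 + 37.2*8*3600 = 2.1427e+06 m^3


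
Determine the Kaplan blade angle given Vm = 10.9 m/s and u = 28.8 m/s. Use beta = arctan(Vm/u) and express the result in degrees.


beta = arctan(10.9 / 28.8) = 20.7303 degrees


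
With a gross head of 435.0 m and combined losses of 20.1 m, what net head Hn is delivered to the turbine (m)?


Hn = 435.0 - 20.1 = 414.9000 m


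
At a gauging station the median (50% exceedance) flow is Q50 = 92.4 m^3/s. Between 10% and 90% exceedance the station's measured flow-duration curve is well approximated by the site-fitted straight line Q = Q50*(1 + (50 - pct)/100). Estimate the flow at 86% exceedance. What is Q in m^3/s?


Q = 92.4 * (1 + (50 - 86)/100) = 59.1360 m^3/s


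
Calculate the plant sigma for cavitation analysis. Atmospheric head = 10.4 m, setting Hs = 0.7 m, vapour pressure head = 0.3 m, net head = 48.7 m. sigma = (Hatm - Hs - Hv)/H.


sigma = (10.4 - 0.7 - 0.3) / 48.7 = 0.1930


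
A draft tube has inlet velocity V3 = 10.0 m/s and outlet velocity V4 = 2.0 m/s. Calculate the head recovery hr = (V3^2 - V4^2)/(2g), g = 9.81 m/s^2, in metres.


hr = (10.0^2 - 2.0^2) / (2*9.81) = 4.8930 m


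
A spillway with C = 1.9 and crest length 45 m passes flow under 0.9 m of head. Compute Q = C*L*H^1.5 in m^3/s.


Q = 1.9 * 45 * 0.9^1.5 = 73.0012 m^3/s


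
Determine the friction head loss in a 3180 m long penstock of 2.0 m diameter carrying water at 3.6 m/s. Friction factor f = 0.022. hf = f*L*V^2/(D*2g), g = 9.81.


hf = 0.022 * 3180 * 3.6^2 / (2.0 * 2 * 9.81) = 23.1061 m


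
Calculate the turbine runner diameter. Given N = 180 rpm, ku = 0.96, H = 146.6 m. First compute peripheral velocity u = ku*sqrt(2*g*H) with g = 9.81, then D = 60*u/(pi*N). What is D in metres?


u = 0.96 * sqrt(2*9.81*146.6) = 51.4858 m/s
D = 60 * 51.4858 / (pi * 180) = 5.4628 m


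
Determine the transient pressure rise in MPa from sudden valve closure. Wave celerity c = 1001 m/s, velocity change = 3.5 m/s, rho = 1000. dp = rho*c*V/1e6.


dp = 1000 * 1001 * 3.5 / 1e6 = 3.5035 MPa


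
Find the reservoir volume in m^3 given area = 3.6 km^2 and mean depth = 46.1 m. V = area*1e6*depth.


V = 3.6 * 1e6 * 46.1 = 1.6596e+08 m^3


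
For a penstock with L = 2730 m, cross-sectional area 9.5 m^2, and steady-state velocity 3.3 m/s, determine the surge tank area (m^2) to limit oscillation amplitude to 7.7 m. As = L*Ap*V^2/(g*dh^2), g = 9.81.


As = 2730 * 9.5 * 3.3^2 / (9.81 * 7.7^2) = 485.5832 m^2


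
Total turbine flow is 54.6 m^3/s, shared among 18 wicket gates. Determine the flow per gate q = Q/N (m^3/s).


q = 54.6 / 18 = 3.0333 m^3/s


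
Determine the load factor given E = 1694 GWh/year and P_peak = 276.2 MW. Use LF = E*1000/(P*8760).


LF = 1694 * 1000 / (276.2 * 8760) = 0.7001


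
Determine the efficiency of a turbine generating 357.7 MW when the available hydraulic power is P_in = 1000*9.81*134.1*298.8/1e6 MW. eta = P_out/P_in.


P_in = 1000 * 9.81 * 134.1 * 298.8 / 1e6 = 393.0777 MW
eta = 357.7 / 393.0777 = 0.9100


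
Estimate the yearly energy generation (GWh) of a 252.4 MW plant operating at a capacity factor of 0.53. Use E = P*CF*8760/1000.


E = 252.4 * 0.53 * 8760 / 1000 = 1171.8427 GWh


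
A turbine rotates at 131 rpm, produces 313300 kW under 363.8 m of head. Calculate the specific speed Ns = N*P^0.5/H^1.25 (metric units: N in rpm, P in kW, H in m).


Ns = 131 * 313300^0.5 / 363.8^1.25 = 46.1502


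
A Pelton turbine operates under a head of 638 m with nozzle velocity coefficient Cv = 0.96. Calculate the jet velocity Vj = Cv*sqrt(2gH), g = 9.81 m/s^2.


Vj = 0.96 * sqrt(2*9.81*638) = 107.4066 m/s


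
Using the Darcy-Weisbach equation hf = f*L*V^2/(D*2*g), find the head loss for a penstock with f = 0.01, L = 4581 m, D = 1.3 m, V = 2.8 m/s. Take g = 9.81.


hf = 0.01 * 4581 * 2.8^2 / (1.3 * 2 * 9.81) = 14.0810 m


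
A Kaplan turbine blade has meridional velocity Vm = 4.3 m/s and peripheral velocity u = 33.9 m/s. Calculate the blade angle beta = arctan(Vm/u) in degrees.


beta = arctan(4.3 / 33.9) = 7.2290 degrees


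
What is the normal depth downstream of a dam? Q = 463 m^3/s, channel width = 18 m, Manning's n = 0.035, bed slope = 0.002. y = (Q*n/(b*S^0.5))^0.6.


y = (463 * 0.035 / (18 * 0.002^0.5))^0.6 = 6.0578 m


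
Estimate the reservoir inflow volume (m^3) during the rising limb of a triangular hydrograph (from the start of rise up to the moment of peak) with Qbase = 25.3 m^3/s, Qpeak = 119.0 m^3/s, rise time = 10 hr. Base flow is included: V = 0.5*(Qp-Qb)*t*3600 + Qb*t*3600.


V = 0.5*(119.0 - 25.3)*10*3600 + 25.3*10*3600 = 2.5974e+06 m^3


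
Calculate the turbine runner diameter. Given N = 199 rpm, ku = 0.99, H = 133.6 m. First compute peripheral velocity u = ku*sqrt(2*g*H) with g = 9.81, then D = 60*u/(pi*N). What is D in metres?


u = 0.99 * sqrt(2*9.81*133.6) = 50.6860 m/s
D = 60 * 50.6860 / (pi * 199) = 4.8645 m


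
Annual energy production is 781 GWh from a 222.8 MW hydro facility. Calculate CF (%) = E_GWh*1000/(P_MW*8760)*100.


CF = 781 * 1000 / (222.8 * 8760) * 100 = 40.0158 %


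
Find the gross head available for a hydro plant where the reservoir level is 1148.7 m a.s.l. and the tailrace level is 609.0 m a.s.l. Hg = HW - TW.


Hg = 1148.7 - 609.0 = 539.7000 m


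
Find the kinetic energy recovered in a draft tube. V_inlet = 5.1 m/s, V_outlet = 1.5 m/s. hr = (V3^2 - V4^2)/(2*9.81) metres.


hr = (5.1^2 - 1.5^2) / (2*9.81) = 1.2110 m


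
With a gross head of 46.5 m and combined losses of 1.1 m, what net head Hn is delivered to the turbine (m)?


Hn = 46.5 - 1.1 = 45.4000 m


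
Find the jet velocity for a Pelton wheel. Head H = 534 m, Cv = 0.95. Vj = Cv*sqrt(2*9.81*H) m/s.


Vj = 0.95 * sqrt(2*9.81*534) = 97.2397 m/s


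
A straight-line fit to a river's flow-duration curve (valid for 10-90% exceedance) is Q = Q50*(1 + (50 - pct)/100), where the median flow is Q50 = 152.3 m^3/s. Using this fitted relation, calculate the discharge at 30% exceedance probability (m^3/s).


Q = 152.3 * (1 + (50 - 30)/100) = 182.7600 m^3/s


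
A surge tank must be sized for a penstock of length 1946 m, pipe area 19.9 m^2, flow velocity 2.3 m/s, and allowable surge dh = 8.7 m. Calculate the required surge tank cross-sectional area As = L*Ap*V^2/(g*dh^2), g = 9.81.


As = 1946 * 19.9 * 2.3^2 / (9.81 * 8.7^2) = 275.8952 m^2


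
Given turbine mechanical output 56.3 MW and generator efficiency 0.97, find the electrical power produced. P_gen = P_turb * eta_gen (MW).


P_gen = 56.3 * 0.97 = 54.6110 MW


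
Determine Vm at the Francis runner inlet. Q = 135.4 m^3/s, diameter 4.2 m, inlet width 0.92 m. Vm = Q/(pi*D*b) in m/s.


Vm = 135.4 / (pi * 4.2 * 0.92) = 11.1540 m/s


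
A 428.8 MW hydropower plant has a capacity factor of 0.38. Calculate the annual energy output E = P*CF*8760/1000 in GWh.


E = 428.8 * 0.38 * 8760 / 1000 = 1427.3894 GWh


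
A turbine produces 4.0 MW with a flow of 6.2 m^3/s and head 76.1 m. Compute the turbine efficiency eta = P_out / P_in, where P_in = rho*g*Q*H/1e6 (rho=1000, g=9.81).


P_in = 1000 * 9.81 * 6.2 * 76.1 / 1e6 = 4.6286 MW
eta = 4.0 / 4.6286 = 0.8642


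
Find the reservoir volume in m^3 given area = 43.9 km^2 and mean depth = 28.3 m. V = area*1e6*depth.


V = 43.9 * 1e6 * 28.3 = 1.2424e+09 m^3


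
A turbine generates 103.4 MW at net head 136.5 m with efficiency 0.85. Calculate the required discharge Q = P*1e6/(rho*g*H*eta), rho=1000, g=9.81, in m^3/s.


Q = 103.4 * 1e6 / (1000 * 9.81 * 136.5 * 0.85) = 90.8448 m^3/s


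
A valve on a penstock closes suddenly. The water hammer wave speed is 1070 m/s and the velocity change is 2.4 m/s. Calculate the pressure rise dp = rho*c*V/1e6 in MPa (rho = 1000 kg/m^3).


dp = 1000 * 1070 * 2.4 / 1e6 = 2.5680 MPa


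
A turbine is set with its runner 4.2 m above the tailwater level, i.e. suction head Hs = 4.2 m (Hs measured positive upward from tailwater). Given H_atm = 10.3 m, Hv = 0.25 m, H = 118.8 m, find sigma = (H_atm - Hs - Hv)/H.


sigma = (10.3 - 4.2 - 0.25) / 118.8 = 0.0492


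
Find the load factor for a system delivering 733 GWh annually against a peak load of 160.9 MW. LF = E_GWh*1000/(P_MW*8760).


LF = 733 * 1000 / (160.9 * 8760) = 0.5200


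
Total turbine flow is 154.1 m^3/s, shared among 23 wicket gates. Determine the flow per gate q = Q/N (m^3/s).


q = 154.1 / 23 = 6.7000 m^3/s


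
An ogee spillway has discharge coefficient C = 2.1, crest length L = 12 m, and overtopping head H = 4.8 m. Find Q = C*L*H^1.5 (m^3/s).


Q = 2.1 * 12 * 4.8^1.5 = 265.0101 m^3/s


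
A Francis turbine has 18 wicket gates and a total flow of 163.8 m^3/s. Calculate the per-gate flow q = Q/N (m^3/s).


q = 163.8 / 18 = 9.1000 m^3/s


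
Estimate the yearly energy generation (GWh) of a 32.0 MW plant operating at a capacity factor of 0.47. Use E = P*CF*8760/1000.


E = 32.0 * 0.47 * 8760 / 1000 = 131.7504 GWh


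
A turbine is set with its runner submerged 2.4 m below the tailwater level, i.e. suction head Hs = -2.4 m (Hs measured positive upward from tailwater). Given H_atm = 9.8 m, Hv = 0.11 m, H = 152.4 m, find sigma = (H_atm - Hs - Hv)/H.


sigma = (9.8 - (-2.4) - 0.11) / 152.4 = 0.0793


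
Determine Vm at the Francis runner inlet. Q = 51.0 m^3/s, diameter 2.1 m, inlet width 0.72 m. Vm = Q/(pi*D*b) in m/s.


Vm = 51.0 / (pi * 2.1 * 0.72) = 10.7366 m/s


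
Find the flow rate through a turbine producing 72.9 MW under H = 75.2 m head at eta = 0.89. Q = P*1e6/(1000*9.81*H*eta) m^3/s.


Q = 72.9 * 1e6 / (1000 * 9.81 * 75.2 * 0.89) = 111.0326 m^3/s


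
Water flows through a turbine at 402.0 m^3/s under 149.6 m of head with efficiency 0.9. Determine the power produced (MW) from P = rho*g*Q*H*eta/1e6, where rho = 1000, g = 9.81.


P = 1000 * 9.81 * 402.0 * 149.6 * 0.9 / 1e6 = 530.9690 MW


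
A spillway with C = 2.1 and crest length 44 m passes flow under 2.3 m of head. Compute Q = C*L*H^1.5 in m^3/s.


Q = 2.1 * 44 * 2.3^1.5 = 322.3025 m^3/s


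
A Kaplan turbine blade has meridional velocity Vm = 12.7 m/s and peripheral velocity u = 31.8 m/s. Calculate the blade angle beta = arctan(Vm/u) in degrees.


beta = arctan(12.7 / 31.8) = 21.7703 degrees


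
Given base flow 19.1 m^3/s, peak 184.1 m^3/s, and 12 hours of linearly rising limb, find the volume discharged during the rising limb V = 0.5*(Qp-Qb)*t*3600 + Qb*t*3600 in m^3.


V = 0.5*(184.1 - 19.1)*12*3600 + 19.1*12*3600 = 4.3891e+06 m^3


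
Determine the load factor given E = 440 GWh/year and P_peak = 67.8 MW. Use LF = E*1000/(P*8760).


LF = 440 * 1000 / (67.8 * 8760) = 0.7408


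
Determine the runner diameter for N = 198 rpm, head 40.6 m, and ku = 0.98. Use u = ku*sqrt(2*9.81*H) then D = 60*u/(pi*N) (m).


u = 0.98 * sqrt(2*9.81*40.6) = 27.6591 m/s
D = 60 * 27.6591 / (pi * 198) = 2.6679 m


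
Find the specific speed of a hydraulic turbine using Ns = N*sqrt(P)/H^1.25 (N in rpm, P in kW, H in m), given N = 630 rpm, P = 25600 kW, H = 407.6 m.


Ns = 630 * 25600^0.5 / 407.6^1.25 = 55.0387


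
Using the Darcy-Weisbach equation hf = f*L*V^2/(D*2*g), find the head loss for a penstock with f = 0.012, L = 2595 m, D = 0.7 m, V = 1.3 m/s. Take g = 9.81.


hf = 0.012 * 2595 * 1.3^2 / (0.7 * 2 * 9.81) = 3.8318 m


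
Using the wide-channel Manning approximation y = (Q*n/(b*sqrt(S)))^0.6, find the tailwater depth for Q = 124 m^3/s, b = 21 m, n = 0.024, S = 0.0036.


y = (124 * 0.024 / (21 * 0.0036^0.5))^0.6 = 1.6748 m


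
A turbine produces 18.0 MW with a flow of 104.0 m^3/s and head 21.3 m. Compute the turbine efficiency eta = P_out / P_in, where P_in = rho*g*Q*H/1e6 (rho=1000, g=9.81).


P_in = 1000 * 9.81 * 104.0 * 21.3 / 1e6 = 21.7311 MW
eta = 18.0 / 21.7311 = 0.8283


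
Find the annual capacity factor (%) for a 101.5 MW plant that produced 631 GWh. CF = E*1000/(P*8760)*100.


CF = 631 * 1000 / (101.5 * 8760) * 100 = 70.9675 %


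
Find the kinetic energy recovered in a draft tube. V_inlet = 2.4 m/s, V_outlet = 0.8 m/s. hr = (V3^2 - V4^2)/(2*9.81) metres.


hr = (2.4^2 - 0.8^2) / (2*9.81) = 0.2610 m


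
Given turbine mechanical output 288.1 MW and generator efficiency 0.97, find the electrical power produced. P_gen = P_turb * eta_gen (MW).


P_gen = 288.1 * 0.97 = 279.4570 MW


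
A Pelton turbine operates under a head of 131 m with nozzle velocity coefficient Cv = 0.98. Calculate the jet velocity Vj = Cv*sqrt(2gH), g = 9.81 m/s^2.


Vj = 0.98 * sqrt(2*9.81*131) = 49.6834 m/s


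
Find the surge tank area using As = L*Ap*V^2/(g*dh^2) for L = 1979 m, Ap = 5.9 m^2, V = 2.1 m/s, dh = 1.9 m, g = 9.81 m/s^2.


As = 1979 * 5.9 * 2.1^2 / (9.81 * 1.9^2) = 1453.9859 m^2


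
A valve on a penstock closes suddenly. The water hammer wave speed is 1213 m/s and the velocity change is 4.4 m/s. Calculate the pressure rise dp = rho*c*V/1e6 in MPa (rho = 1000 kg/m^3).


dp = 1000 * 1213 * 4.4 / 1e6 = 5.3372 MPa


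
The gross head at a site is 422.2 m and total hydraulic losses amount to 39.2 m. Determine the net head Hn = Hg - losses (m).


Hn = 422.2 - 39.2 = 383.0000 m


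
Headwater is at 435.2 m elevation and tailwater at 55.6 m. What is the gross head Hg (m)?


Hg = 435.2 - 55.6 = 379.6000 m


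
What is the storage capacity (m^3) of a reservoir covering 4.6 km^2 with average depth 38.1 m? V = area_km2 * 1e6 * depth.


V = 4.6 * 1e6 * 38.1 = 1.7526e+08 m^3


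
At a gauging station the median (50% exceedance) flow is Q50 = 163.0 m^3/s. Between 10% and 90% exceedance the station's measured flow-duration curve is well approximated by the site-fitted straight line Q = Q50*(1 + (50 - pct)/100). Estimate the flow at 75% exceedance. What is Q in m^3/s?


Q = 163.0 * (1 + (50 - 75)/100) = 122.2500 m^3/s


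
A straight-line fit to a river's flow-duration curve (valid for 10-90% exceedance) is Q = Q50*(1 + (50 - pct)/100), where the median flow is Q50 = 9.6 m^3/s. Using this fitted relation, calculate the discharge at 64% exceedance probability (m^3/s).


Q = 9.6 * (1 + (50 - 64)/100) = 8.2560 m^3/s


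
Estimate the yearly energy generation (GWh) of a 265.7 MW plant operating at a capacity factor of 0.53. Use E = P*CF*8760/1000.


E = 265.7 * 0.53 * 8760 / 1000 = 1233.5920 GWh


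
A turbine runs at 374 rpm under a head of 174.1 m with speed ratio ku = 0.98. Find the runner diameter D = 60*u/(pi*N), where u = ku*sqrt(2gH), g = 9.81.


u = 0.98 * sqrt(2*9.81*174.1) = 57.2763 m/s
D = 60 * 57.2763 / (pi * 374) = 2.9249 m


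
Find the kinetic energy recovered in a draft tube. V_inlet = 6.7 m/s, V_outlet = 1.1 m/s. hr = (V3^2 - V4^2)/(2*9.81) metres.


hr = (6.7^2 - 1.1^2) / (2*9.81) = 2.2263 m


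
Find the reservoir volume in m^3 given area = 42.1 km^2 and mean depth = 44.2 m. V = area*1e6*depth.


V = 42.1 * 1e6 * 44.2 = 1.8608e+09 m^3


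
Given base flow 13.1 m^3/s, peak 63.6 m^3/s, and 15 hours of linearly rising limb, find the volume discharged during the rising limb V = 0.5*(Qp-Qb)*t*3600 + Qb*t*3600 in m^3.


V = 0.5*(63.6 - 13.1)*15*3600 + 13.1*15*3600 = 2.0709e+06 m^3


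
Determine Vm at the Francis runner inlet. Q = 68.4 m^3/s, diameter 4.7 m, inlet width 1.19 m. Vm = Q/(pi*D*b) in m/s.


Vm = 68.4 / (pi * 4.7 * 1.19) = 3.8928 m/s


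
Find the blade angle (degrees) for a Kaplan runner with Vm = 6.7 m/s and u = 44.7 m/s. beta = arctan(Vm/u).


beta = arctan(6.7 / 44.7) = 8.5245 degrees


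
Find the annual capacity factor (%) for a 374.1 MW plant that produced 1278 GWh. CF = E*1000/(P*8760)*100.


CF = 1278 * 1000 / (374.1 * 8760) * 100 = 38.9977 %


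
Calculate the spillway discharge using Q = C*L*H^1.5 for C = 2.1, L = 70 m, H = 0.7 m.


Q = 2.1 * 70 * 0.7^1.5 = 86.0923 m^3/s


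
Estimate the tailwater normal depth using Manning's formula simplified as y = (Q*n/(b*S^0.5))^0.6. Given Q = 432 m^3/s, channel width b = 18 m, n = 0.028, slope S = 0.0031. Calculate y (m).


y = (432 * 0.028 / (18 * 0.0031^0.5))^0.6 = 4.4567 m


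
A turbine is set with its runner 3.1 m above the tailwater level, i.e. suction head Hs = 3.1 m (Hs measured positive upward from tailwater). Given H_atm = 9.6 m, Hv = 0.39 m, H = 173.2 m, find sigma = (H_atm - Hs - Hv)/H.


sigma = (9.6 - 3.1 - 0.39) / 173.2 = 0.0353


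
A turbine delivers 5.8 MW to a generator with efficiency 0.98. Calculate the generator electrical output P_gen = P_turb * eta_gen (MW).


P_gen = 5.8 * 0.98 = 5.6840 MW


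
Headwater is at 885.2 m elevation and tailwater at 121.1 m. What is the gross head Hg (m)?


Hg = 885.2 - 121.1 = 764.1000 m


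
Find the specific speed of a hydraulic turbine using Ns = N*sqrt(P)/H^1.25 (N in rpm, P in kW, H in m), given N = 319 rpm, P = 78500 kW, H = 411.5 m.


Ns = 319 * 78500^0.5 / 411.5^1.25 = 48.2240


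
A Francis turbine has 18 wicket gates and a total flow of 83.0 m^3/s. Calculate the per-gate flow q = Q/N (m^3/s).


q = 83.0 / 18 = 4.6111 m^3/s


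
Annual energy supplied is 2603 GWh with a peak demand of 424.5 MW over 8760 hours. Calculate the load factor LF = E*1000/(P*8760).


LF = 2603 * 1000 / (424.5 * 8760) = 0.7000


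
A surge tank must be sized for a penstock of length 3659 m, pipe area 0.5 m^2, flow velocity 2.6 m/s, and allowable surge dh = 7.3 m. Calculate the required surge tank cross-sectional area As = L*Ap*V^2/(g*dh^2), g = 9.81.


As = 3659 * 0.5 * 2.6^2 / (9.81 * 7.3^2) = 23.6573 m^2


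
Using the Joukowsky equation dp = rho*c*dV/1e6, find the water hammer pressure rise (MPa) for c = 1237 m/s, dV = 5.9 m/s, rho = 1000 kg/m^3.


dp = 1000 * 1237 * 5.9 / 1e6 = 7.2983 MPa


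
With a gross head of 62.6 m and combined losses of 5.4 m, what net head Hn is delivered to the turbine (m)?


Hn = 62.6 - 5.4 = 57.2000 m


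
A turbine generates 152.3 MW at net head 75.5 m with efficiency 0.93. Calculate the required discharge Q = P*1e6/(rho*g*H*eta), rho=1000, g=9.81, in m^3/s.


Q = 152.3 * 1e6 / (1000 * 9.81 * 75.5 * 0.93) = 221.1062 m^3/s


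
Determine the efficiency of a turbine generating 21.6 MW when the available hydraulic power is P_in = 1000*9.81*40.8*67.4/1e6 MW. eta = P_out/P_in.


P_in = 1000 * 9.81 * 40.8 * 67.4 / 1e6 = 26.9767 MW
eta = 21.6 / 26.9767 = 0.8007


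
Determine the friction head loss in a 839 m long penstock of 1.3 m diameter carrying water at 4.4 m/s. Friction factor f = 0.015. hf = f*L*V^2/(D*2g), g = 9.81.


hf = 0.015 * 839 * 4.4^2 / (1.3 * 2 * 9.81) = 9.5525 m


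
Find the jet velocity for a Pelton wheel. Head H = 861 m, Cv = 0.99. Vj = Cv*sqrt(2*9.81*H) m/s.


Vj = 0.99 * sqrt(2*9.81*861) = 128.6727 m/s


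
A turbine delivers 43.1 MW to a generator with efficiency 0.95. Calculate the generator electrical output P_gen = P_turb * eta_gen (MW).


P_gen = 43.1 * 0.95 = 40.9450 MW


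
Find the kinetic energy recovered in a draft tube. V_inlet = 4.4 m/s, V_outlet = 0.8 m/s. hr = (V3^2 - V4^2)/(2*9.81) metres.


hr = (4.4^2 - 0.8^2) / (2*9.81) = 0.9541 m


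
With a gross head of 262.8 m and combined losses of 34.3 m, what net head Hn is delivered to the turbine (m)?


Hn = 262.8 - 34.3 = 228.5000 m


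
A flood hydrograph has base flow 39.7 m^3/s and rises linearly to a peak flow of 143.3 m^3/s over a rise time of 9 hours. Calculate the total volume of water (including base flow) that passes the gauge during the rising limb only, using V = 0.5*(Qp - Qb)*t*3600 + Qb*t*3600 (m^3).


V = 0.5*(143.3 - 39.7)*9*3600 + 39.7*9*3600 = 2.9646e+06 m^3


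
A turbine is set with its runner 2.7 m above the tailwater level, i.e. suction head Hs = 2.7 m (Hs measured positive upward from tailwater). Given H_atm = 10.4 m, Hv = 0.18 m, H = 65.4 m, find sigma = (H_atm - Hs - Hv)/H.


sigma = (10.4 - 2.7 - 0.18) / 65.4 = 0.1150


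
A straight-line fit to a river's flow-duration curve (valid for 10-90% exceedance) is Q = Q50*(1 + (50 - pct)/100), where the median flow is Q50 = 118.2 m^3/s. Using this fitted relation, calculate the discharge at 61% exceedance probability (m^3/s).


Q = 118.2 * (1 + (50 - 61)/100) = 105.1980 m^3/s


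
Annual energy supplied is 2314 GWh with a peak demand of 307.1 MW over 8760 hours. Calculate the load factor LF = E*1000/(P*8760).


LF = 2314 * 1000 / (307.1 * 8760) = 0.8602


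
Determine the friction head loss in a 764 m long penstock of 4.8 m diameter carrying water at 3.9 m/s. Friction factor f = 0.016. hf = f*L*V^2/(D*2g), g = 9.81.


hf = 0.016 * 764 * 3.9^2 / (4.8 * 2 * 9.81) = 1.9743 m


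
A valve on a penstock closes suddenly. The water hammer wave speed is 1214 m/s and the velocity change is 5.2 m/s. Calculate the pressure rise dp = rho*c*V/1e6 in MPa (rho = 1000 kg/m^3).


dp = 1000 * 1214 * 5.2 / 1e6 = 6.3128 MPa


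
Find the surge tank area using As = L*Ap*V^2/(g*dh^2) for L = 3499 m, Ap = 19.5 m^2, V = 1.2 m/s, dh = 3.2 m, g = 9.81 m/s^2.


As = 3499 * 19.5 * 1.2^2 / (9.81 * 3.2^2) = 978.0748 m^2


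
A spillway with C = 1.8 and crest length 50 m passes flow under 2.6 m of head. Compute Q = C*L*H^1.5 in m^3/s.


Q = 1.8 * 50 * 2.6^1.5 = 377.3137 m^3/s


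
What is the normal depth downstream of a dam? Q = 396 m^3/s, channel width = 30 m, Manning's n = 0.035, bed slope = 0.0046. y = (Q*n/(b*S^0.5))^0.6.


y = (396 * 0.035 / (30 * 0.0046^0.5))^0.6 = 3.1620 m


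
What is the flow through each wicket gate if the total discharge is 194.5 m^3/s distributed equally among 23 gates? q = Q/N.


q = 194.5 / 23 = 8.4565 m^3/s


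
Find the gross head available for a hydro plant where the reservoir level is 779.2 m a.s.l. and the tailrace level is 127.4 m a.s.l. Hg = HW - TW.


Hg = 779.2 - 127.4 = 651.8000 m


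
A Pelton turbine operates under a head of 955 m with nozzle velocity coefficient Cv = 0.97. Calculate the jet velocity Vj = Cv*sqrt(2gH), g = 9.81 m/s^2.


Vj = 0.97 * sqrt(2*9.81*955) = 132.7770 m/s


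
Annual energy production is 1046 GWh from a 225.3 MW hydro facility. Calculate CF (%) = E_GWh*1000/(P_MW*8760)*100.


CF = 1046 * 1000 / (225.3 * 8760) * 100 = 52.9988 %


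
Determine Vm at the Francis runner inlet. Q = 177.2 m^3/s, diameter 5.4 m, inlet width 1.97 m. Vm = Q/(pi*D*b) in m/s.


Vm = 177.2 / (pi * 5.4 * 1.97) = 5.3022 m/s


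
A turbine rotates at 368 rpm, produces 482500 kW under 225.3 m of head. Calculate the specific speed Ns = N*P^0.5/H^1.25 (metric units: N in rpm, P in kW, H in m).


Ns = 368 * 482500^0.5 / 225.3^1.25 = 292.8498


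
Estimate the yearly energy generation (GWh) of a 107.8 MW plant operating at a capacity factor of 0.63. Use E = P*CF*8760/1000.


E = 107.8 * 0.63 * 8760 / 1000 = 594.9266 GWh


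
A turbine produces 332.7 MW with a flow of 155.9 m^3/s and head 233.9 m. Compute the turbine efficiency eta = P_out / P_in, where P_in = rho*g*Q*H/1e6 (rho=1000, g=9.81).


P_in = 1000 * 9.81 * 155.9 * 233.9 / 1e6 = 357.7217 MW
eta = 332.7 / 357.7217 = 0.9301


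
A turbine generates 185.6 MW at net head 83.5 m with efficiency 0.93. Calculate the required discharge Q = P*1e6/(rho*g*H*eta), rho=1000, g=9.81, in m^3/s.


Q = 185.6 * 1e6 / (1000 * 9.81 * 83.5 * 0.93) = 243.6349 m^3/s


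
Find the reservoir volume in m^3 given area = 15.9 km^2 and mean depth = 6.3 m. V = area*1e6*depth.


V = 15.9 * 1e6 * 6.3 = 1.0017e+08 m^3


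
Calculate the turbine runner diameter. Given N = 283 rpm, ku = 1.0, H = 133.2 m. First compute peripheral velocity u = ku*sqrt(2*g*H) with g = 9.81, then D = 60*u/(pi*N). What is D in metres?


u = 1.0 * sqrt(2*9.81*133.2) = 51.1213 m/s
D = 60 * 51.1213 / (pi * 283) = 3.4500 m


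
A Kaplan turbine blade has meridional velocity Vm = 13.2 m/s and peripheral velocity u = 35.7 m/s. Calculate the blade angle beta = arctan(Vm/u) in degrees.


beta = arctan(13.2 / 35.7) = 20.2918 degrees


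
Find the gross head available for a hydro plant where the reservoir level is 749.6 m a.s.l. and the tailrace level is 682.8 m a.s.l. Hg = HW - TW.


Hg = 749.6 - 682.8 = 66.8000 m


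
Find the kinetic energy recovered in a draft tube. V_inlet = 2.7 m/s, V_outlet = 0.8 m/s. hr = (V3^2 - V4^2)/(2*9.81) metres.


hr = (2.7^2 - 0.8^2) / (2*9.81) = 0.3389 m


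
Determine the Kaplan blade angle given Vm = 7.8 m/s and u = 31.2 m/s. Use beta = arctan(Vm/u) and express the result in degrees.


beta = arctan(7.8 / 31.2) = 14.0362 degrees


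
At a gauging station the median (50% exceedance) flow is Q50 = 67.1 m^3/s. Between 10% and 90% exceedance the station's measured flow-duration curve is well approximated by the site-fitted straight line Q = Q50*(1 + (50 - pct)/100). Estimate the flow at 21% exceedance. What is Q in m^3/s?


Q = 67.1 * (1 + (50 - 21)/100) = 86.5590 m^3/s


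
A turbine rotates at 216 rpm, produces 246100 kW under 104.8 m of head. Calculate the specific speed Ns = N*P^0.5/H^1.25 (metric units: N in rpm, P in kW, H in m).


Ns = 216 * 246100^0.5 / 104.8^1.25 = 319.5641


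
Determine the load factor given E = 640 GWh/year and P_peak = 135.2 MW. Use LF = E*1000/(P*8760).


LF = 640 * 1000 / (135.2 * 8760) = 0.5404


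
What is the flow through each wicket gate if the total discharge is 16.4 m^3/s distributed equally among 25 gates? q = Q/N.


q = 16.4 / 25 = 0.6560 m^3/s


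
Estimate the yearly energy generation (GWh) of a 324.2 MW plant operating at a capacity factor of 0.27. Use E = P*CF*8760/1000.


E = 324.2 * 0.27 * 8760 / 1000 = 766.7978 GWh


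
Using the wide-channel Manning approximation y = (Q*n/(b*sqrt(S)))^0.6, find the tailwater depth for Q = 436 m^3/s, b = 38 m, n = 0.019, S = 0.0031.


y = (436 * 0.019 / (38 * 0.0031^0.5))^0.6 = 2.2681 m


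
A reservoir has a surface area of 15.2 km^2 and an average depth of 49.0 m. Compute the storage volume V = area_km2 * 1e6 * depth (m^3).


V = 15.2 * 1e6 * 49.0 = 7.4480e+08 m^3


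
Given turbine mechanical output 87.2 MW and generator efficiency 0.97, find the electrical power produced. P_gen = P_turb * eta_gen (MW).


P_gen = 87.2 * 0.97 = 84.5840 MW


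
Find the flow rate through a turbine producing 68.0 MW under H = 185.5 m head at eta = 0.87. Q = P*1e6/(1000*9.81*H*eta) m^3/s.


Q = 68.0 * 1e6 / (1000 * 9.81 * 185.5 * 0.87) = 42.9513 m^3/s


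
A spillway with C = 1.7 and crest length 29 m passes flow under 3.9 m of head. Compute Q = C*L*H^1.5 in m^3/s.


Q = 1.7 * 29 * 3.9^1.5 = 379.7028 m^3/s


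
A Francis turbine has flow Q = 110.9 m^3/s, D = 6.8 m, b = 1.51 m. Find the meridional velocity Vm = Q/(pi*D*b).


Vm = 110.9 / (pi * 6.8 * 1.51) = 3.4379 m/s


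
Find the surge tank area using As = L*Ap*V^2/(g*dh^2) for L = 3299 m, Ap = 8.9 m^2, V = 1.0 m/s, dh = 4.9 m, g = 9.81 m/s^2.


As = 3299 * 8.9 * 1.0^2 / (9.81 * 4.9^2) = 124.6554 m^2


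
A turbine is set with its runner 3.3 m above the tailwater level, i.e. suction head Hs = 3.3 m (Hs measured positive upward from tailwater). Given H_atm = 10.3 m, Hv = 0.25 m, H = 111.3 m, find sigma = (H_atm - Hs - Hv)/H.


sigma = (10.3 - 3.3 - 0.25) / 111.3 = 0.0606


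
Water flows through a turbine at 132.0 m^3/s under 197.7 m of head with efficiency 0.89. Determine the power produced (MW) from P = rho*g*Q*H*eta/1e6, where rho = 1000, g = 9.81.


P = 1000 * 9.81 * 132.0 * 197.7 * 0.89 / 1e6 = 227.8451 MW


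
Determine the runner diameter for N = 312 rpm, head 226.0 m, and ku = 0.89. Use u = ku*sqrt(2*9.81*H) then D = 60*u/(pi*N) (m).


u = 0.89 * sqrt(2*9.81*226.0) = 59.2644 m/s
D = 60 * 59.2644 / (pi * 312) = 3.6278 m


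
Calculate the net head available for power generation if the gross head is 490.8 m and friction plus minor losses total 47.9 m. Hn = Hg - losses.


Hn = 490.8 - 47.9 = 442.9000 m


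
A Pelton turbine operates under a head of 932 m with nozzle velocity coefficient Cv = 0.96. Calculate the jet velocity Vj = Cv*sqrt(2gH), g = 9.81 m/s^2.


Vj = 0.96 * sqrt(2*9.81*932) = 129.8161 m/s


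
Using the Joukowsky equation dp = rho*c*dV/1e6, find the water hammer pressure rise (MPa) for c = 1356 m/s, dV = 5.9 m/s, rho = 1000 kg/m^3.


dp = 1000 * 1356 * 5.9 / 1e6 = 8.0004 MPa


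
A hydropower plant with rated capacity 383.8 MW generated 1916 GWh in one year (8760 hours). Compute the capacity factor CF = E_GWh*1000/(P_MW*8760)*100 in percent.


CF = 1916 * 1000 / (383.8 * 8760) * 100 = 56.9884 %


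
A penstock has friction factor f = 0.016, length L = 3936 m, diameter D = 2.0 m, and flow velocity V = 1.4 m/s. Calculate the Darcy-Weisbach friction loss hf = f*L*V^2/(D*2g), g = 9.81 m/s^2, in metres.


hf = 0.016 * 3936 * 1.4^2 / (2.0 * 2 * 9.81) = 3.1456 m


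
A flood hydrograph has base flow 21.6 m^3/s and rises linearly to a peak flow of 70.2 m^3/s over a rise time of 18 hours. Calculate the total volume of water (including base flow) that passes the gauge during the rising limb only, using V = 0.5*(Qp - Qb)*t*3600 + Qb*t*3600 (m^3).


V = 0.5*(70.2 - 21.6)*18*3600 + 21.6*18*3600 = 2.9743e+06 m^3


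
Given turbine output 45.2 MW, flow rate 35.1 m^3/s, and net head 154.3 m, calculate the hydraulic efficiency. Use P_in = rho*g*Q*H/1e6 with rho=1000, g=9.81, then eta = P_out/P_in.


P_in = 1000 * 9.81 * 35.1 * 154.3 / 1e6 = 53.1303 MW
eta = 45.2 / 53.1303 = 0.8507


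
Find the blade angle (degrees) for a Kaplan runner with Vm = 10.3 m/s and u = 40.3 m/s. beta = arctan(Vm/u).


beta = arctan(10.3 / 40.3) = 14.3369 degrees


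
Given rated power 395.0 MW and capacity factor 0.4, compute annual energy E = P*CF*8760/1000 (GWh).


E = 395.0 * 0.4 * 8760 / 1000 = 1384.0800 GWh


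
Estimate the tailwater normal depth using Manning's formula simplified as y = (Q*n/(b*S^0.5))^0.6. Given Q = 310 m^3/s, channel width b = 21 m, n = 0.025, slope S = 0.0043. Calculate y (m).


y = (310 * 0.025 / (21 * 0.0043^0.5))^0.6 = 2.8197 m


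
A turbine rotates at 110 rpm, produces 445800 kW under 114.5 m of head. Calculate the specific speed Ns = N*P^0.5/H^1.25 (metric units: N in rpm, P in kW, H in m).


Ns = 110 * 445800^0.5 / 114.5^1.25 = 196.0902


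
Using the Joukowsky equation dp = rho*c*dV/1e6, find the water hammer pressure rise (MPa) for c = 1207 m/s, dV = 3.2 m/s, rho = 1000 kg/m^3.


dp = 1000 * 1207 * 3.2 / 1e6 = 3.8624 MPa


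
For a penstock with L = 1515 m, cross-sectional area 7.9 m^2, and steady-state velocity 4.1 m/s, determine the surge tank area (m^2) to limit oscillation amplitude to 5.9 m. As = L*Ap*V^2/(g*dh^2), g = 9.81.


As = 1515 * 7.9 * 4.1^2 / (9.81 * 5.9^2) = 589.1616 m^2


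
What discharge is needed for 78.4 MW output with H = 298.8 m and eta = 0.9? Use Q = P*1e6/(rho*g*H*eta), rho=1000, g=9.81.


Q = 78.4 * 1e6 / (1000 * 9.81 * 298.8 * 0.9) = 29.7183 m^3/s


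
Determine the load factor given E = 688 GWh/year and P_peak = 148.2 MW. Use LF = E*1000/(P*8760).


LF = 688 * 1000 / (148.2 * 8760) = 0.5300


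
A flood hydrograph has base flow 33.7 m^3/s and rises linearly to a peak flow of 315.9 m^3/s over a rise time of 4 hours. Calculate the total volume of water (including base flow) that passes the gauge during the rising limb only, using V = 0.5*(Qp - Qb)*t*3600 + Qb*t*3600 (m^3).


V = 0.5*(315.9 - 33.7)*4*3600 + 33.7*4*3600 = 2.5171e+06 m^3


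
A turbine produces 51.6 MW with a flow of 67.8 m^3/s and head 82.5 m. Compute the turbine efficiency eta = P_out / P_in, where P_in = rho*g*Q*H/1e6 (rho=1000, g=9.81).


P_in = 1000 * 9.81 * 67.8 * 82.5 / 1e6 = 54.8722 MW
eta = 51.6 / 54.8722 = 0.9404


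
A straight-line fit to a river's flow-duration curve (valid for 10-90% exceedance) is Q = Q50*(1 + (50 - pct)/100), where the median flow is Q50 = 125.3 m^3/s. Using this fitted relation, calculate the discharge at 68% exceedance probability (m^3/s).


Q = 125.3 * (1 + (50 - 68)/100) = 102.7460 m^3/s


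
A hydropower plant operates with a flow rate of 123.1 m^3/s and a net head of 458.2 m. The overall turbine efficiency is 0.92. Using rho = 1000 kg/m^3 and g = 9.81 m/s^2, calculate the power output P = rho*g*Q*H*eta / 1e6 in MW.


P = 1000 * 9.81 * 123.1 * 458.2 * 0.92 / 1e6 = 509.0612 MW


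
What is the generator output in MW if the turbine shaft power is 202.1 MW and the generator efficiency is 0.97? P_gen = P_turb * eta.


P_gen = 202.1 * 0.97 = 196.0370 MW


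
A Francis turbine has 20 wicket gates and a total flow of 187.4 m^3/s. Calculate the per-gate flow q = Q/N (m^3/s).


q = 187.4 / 20 = 9.3700 m^3/s


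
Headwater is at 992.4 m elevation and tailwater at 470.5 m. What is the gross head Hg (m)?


Hg = 992.4 - 470.5 = 521.9000 m


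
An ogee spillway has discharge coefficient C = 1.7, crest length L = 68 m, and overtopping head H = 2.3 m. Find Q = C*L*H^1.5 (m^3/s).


Q = 1.7 * 68 * 2.3^1.5 = 403.2270 m^3/s


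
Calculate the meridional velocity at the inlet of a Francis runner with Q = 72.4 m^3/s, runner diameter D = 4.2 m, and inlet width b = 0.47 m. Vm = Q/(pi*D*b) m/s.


Vm = 72.4 / (pi * 4.2 * 0.47) = 11.6746 m/s


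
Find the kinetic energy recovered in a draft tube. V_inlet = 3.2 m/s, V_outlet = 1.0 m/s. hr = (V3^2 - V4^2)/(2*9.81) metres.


hr = (3.2^2 - 1.0^2) / (2*9.81) = 0.4709 m


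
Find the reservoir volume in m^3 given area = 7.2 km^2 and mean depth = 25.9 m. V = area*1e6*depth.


V = 7.2 * 1e6 * 25.9 = 1.8648e+08 m^3


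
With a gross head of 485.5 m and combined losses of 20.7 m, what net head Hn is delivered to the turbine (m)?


Hn = 485.5 - 20.7 = 464.8000 m


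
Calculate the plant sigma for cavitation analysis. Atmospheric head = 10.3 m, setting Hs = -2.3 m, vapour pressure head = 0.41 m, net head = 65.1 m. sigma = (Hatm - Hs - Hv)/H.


sigma = (10.3 - (-2.3) - 0.41) / 65.1 = 0.1873


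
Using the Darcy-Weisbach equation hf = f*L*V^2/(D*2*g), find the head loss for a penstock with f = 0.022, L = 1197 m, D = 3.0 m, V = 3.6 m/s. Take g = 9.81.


hf = 0.022 * 1197 * 3.6^2 / (3.0 * 2 * 9.81) = 5.7983 m


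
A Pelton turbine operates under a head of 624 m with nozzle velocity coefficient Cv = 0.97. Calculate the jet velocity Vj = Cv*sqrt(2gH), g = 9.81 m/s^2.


Vj = 0.97 * sqrt(2*9.81*624) = 107.3281 m/s


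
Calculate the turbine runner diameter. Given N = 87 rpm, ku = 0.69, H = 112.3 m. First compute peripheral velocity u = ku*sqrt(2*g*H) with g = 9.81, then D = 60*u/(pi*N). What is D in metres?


u = 0.69 * sqrt(2*9.81*112.3) = 32.3883 m/s
D = 60 * 32.3883 / (pi * 87) = 7.1100 m


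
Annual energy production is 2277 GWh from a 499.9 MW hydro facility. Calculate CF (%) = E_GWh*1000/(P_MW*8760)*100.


CF = 2277 * 1000 / (499.9 * 8760) * 100 = 51.9967 %


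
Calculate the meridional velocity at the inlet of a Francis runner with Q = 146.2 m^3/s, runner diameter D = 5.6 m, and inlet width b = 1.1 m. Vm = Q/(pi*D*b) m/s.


Vm = 146.2 / (pi * 5.6 * 1.1) = 7.5547 m/s


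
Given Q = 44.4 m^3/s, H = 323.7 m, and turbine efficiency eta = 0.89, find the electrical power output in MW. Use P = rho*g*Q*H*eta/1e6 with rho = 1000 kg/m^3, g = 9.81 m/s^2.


P = 1000 * 9.81 * 44.4 * 323.7 * 0.89 / 1e6 = 125.4829 MW


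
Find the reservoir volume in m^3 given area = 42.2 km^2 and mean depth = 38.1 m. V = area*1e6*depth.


V = 42.2 * 1e6 * 38.1 = 1.6078e+09 m^3


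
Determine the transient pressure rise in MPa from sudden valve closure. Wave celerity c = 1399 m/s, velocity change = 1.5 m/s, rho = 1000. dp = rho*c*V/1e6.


dp = 1000 * 1399 * 1.5 / 1e6 = 2.0985 MPa


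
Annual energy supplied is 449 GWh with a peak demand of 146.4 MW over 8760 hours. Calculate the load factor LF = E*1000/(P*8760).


LF = 449 * 1000 / (146.4 * 8760) = 0.3501


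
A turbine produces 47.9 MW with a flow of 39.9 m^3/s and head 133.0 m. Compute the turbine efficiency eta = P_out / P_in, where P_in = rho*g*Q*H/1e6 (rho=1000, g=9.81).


P_in = 1000 * 9.81 * 39.9 * 133.0 / 1e6 = 52.0587 MW
eta = 47.9 / 52.0587 = 0.9201


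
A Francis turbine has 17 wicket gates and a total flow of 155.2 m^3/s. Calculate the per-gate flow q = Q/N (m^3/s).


q = 155.2 / 17 = 9.1294 m^3/s
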